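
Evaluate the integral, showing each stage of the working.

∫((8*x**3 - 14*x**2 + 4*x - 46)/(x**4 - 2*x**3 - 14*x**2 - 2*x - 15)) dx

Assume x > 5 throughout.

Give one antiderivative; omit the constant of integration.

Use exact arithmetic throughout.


Step 1. Decompose ∫((8*x**3 - 14*x**2 + 4*x - 46)/(x**4 - 2*x**3 - 14*x**2 - 2*x - 15)) dx by partial fractions, (8*x**3 - 14*x**2 + 4*x - 46)/(x**4 - 2*x**3 - 14*x**2 - 2*x - 15) = 2/(x**2 + 1) + 5/(x + 3) + 3/(x - 5): now ∫(3/(x - 5)) dx + ∫(5/(x + 3)) dx + ∫(2/(x**2 + 1)) dx.
Step 2. Evaluate the standard form [assuming x > -3]: now 5*log(x + 3) + ∫(3/(x - 5)) dx + ∫(2/(x**2 + 1)) dx.
Step 3. Evaluate the standard form [assuming x > 5]: now 3*log(x - 5) + 5*log(x + 3) + ∫(2/(x**2 + 1)) dx.
Step 4. Evaluate the standard form: now 3*log(x - 5) + 5*log(x + 3) + 2*atan(x).
Answer: 3*log(x - 5) + 5*log(x + 3) + 2*atan(x).


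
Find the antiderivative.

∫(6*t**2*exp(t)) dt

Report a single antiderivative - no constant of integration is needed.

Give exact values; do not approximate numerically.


Answer: 6*t**2*exp(t) - 12*t*exp(t) + 12*exp(t).


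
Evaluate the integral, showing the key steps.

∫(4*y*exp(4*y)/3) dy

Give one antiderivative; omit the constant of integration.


Step 1. Integrate ∫(4*y*exp(4*y)/3) dy by parts with u = y, dv = (4*exp(4*y)/3) dy, so v = exp(4*y)/3: now y*exp(4*y)/3 + ∫(-exp(4*y)/3) dy.
Step 2. Evaluate the standard form: now y*exp(4*y)/3 - exp(4*y)/12.
Answer: y*exp(4*y)/3 - exp(4*y)/12.


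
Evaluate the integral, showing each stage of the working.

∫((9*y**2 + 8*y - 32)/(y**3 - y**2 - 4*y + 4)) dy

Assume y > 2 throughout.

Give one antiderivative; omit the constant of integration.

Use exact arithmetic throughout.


Step 1. Decompose ∫((9*y**2 + 8*y - 32)/(y**3 - y**2 - 4*y + 4)) dy by partial fractions, (9*y**2 + 8*y - 32)/(y**3 - y**2 - 4*y + 4) = -1/(y + 2) + 5/(y - 1) + 5/(y - 2): now ∫(5/(y - 2)) dy + ∫(5/(y - 1)) dy + ∫(-1/(y + 2)) dy.
Step 2. Evaluate the standard form [assuming y > -2]: now -log(y + 2) + ∫(5/(y - 2)) dy + ∫(5/(y - 1)) dy.
Step 3. Evaluate the standard form [assuming y > 1]: now 5*log(y - 1) - log(y + 2) + ∫(5/(y - 2)) dy.
Step 4. Evaluate the standard form [assuming y > 2]: now 5*log(y - 2) + 5*log(y - 1) - log(y + 2).
Answer: 5*log(y - 2) + 5*log(y - 1) - log(y + 2).


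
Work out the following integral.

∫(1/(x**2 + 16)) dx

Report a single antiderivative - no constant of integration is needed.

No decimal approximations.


Answer: atan(x/4)/4.


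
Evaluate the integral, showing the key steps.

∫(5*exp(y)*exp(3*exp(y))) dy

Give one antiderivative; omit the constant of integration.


Step 1. Substitute u = exp(y), turning ∫(5*exp(y)*exp(3*exp(y))) dy into ∫(5*exp(3*u)) du: now ∫(5*exp(3*u)) du.
Step 2. Evaluate the standard form: now 5*exp(3*u)/3.
Step 3. Substitute back u = exp(y): now 5*exp(3*exp(y))/3.
Answer: 5*exp(3*exp(y))/3.


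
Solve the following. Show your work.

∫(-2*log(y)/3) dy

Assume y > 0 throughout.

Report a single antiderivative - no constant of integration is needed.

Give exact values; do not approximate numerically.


Step 1. Integrate ∫(-2*log(y)/3) dy by parts with u = log(y), dv = (-2/3) dy, so v = -2*y/3 [assuming y > 0]: now -2*y*log(y)/3 + ∫(2/3) dy.
Step 2. Evaluate the standard form: now -2*y*log(y)/3 + 2*y/3.
Answer: -2*y*log(y)/3 + 2*y/3.


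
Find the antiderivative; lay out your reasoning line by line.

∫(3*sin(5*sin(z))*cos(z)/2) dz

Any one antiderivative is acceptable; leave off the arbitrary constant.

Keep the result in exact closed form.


Step 1. Substitute u = sin(z), turning ∫(3*sin(5*sin(z))*cos(z)/2) dz into ∫(3*sin(5*u)/2) du: now ∫(3*sin(5*u)/2) du.
Step 2. Evaluate the standard form: now -3*cos(5*u)/10.
Step 3. Substitute back u = sin(z): now -3*cos(5*sin(z))/10.
Answer: -3*cos(5*sin(z))/10.


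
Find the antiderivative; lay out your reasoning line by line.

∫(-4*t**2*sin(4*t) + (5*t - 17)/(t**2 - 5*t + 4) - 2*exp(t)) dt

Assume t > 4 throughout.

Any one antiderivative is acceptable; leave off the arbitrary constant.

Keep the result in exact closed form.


Step 1. Rewrite: now ∫(-4*t**2*sin(4*t)) dt + ∫((5*t - 17)/(t**2 - 5*t + 4)) dt + ∫(-2*exp(t)) dt.
Step 2. Decompose ∫((5*t - 17)/(t**2 - 5*t + 4)) dt by partial fractions, (5*t - 17)/(t**2 - 5*t + 4) = 4/(t - 1) + 1/(t - 4): now ∫(-4*t**2*sin(4*t)) dt + ∫(1/(t - 4)) dt + ∫(4/(t - 1)) dt + ∫(-2*exp(t)) dt.
Step 3. Evaluate the standard form [assuming t > 1]: now 4*log(t - 1) + ∫(-4*t**2*sin(4*t)) dt + ∫(1/(t - 4)) dt + ∫(-2*exp(t)) dt.
Step 4. Evaluate the standard form [assuming t > 4]: now log(t - 4) + 4*log(t - 1) + ∫(-4*t**2*sin(4*t)) dt + ∫(-2*exp(t)) dt.
Step 5. Integrate ∫(-4*t**2*sin(4*t)) dt by parts with u = t**2, dv = (-4*sin(4*t)) dt, so v = cos(4*t): now t**2*cos(4*t) + log(t - 4) + 4*log(t - 1) + ∫(-2*t*cos(4*t)) dt + ∫(-2*exp(t)) dt.
Step 6. Integrate ∫(-2*t*cos(4*t)) dt by parts with u = t, dv = (-2*cos(4*t)) dt, so v = -sin(4*t)/2: now t**2*cos(4*t) - t*sin(4*t)/2 + log(t - 4) + 4*log(t - 1) + ∫(-2*exp(t)) dt + ∫(sin(4*t)/2) dt.
Step 7. Evaluate the standard form: now t**2*cos(4*t) - t*sin(4*t)/2 + log(t - 4) + 4*log(t - 1) - cos(4*t)/8 + ∫(-2*exp(t)) dt.
Step 8. Evaluate the standard form: now t**2*cos(4*t) - t*sin(4*t)/2 - 2*exp(t) + log(t - 4) + 4*log(t - 1) - cos(4*t)/8.
Answer: t**2*cos(4*t) - t*sin(4*t)/2 - 2*exp(t) + log(t - 4) + 4*log(t - 1) - cos(4*t)/8.


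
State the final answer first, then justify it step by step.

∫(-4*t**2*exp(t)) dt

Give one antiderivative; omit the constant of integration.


The answer is -4*t**2*exp(t) + 8*t*exp(t) - 8*exp(t).
Step 1. Integrate ∫(-4*t**2*exp(t)) dt by parts with u = t**2, dv = (-4*exp(t)) dt, so v = -4*exp(t): now -4*t**2*exp(t) + ∫(8*t*exp(t)) dt.
Step 2. Integrate ∫(8*t*exp(t)) dt by parts with u = t, dv = (8*exp(t)) dt, so v = 8*exp(t): now -4*t**2*exp(t) + 8*t*exp(t) + ∫(-8*exp(t)) dt.
Step 3. Evaluate the standard form: now -4*t**2*exp(t) + 8*t*exp(t) - 8*exp(t).
Answer: -4*t**2*exp(t) + 8*t*exp(t) - 8*exp(t).


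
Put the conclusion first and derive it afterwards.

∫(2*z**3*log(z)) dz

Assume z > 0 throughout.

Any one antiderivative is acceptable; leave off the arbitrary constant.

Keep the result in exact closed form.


The answer is z**4*log(z)/2 - z**4/8.
Step 1. Integrate ∫(2*z**3*log(z)) dz by parts with u = log(z), dv = (2*z**3) dz, so v = z**4/2 [assuming z > 0]: now z**4*log(z)/2 + ∫(-z**3/2) dz.
Step 2. Evaluate the standard form: now z**4*log(z)/2 - z**4/8.
Answer: z**4*log(z)/2 - z**4/8.


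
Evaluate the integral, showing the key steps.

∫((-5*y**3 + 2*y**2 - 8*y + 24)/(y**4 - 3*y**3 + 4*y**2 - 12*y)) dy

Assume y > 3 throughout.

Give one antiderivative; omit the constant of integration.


Step 1. Decompose ∫((-5*y**3 + 2*y**2 - 8*y + 24)/(y**4 - 3*y**3 + 4*y**2 - 12*y)) dy by partial fractions, (-5*y**3 + 2*y**2 - 8*y + 24)/(y**4 - 3*y**3 + 4*y**2 - 12*y) = -4/(y**2 + 4) - 3/(y - 3) - 2/y: now ∫(-2/y) dy + ∫(-3/(y - 3)) dy + ∫(-4/(y**2 + 4)) dy.
Step 2. Evaluate the standard form [assuming y > 0]: now -2*log(y) + ∫(-3/(y - 3)) dy + ∫(-4/(y**2 + 4)) dy.
Step 3. Evaluate the standard form [assuming y > 3]: now -2*log(y) - 3*log(y - 3) + ∫(-4/(y**2 + 4)) dy.
Step 4. Evaluate the standard form: now -2*log(y) - 3*log(y - 3) - 2*atan(y/2).
Answer: -2*log(y) - 3*log(y - 3) - 2*atan(y/2).


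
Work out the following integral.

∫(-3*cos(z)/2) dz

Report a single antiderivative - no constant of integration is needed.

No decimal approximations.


Answer: -3*sin(z)/2.


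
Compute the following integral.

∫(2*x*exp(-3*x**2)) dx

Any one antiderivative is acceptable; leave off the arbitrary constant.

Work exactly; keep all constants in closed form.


Answer: -exp(-3*x**2)/3.


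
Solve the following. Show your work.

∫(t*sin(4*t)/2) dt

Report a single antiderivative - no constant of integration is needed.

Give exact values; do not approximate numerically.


Step 1. Integrate ∫(t*sin(4*t)/2) dt by parts with u = t, dv = (sin(4*t)/2) dt, so v = -cos(4*t)/8: now -t*cos(4*t)/8 + ∫(cos(4*t)/8) dt.
Step 2. Evaluate the standard form: now -t*cos(4*t)/8 + sin(4*t)/32.
Answer: -t*cos(4*t)/8 + sin(4*t)/32.


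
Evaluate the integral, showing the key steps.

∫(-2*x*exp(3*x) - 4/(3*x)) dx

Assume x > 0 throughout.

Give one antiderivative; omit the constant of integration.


Step 1. Rewrite: now ∫(-4/(3*x)) dx + ∫(-2*x*exp(3*x)) dx.
Step 2. Integrate ∫(-2*x*exp(3*x)) dx by parts with u = x, dv = (-2*exp(3*x)) dx, so v = -2*exp(3*x)/3: now -2*x*exp(3*x)/3 + ∫(-4/(3*x)) dx + ∫(2*exp(3*x)/3) dx.
Step 3. Evaluate the standard form: now -2*x*exp(3*x)/3 + 2*exp(3*x)/9 + ∫(-4/(3*x)) dx.
Step 4. Evaluate the standard form [assuming x > 0]: now -2*x*exp(3*x)/3 + 2*exp(3*x)/9 - 4*log(x)/3.
Answer: -2*x*exp(3*x)/3 + 2*exp(3*x)/9 - 4*log(x)/3.


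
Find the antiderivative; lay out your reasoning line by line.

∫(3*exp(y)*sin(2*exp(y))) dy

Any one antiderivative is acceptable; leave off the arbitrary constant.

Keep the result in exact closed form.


Step 1. Substitute u = exp(y), turning ∫(3*exp(y)*sin(2*exp(y))) dy into ∫(3*sin(2*u)) du: now ∫(3*sin(2*u)) du.
Step 2. Evaluate the standard form: now -3*cos(2*u)/2.
Step 3. Substitute back u = exp(y): now -3*cos(2*exp(y))/2.
Answer: -3*cos(2*exp(y))/2.


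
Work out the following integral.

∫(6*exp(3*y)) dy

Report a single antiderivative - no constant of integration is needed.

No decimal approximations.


Answer: 2*exp(3*y).


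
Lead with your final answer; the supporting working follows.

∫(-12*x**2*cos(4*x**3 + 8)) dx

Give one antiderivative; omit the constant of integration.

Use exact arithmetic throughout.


The answer is -sin(4*x**3 + 8).
Step 1. Substitute u = x**3 + 2, turning ∫(-12*x**2*cos(4*x**3 + 8)) dx into ∫(-4*cos(4*u)) du: now ∫(-4*cos(4*u)) du.
Step 2. Evaluate the standard form: now -sin(4*u).
Step 3. Substitute back u = x**3 + 2: now -sin(4*x**3 + 8).
Answer: -sin(4*x**3 + 8).


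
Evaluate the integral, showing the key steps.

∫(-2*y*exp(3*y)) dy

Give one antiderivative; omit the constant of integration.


Step 1. Integrate ∫(-2*y*exp(3*y)) dy by parts with u = y, dv = (-2*exp(3*y)) dy, so v = -2*exp(3*y)/3: now -2*y*exp(3*y)/3 + ∫(2*exp(3*y)/3) dy.
Step 2. Evaluate the standard form: now -2*y*exp(3*y)/3 + 2*exp(3*y)/9.
Answer: -2*y*exp(3*y)/3 + 2*exp(3*y)/9.


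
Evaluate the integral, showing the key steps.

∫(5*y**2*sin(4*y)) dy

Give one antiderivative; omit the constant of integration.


Step 1. Integrate ∫(5*y**2*sin(4*y)) dy by parts with u = y**2, dv = (5*sin(4*y)) dy, so v = -5*cos(4*y)/4: now -5*y**2*cos(4*y)/4 + ∫(5*y*cos(4*y)/2) dy.
Step 2. Integrate ∫(5*y*cos(4*y)/2) dy by parts with u = y, dv = (5*cos(4*y)/2) dy, so v = 5*sin(4*y)/8: now -5*y**2*cos(4*y)/4 + 5*y*sin(4*y)/8 + ∫(-5*sin(4*y)/8) dy.
Step 3. Evaluate the standard form: now -5*y**2*cos(4*y)/4 + 5*y*sin(4*y)/8 + 5*cos(4*y)/32.
Answer: -5*y**2*cos(4*y)/4 + 5*y*sin(4*y)/8 + 5*cos(4*y)/32.


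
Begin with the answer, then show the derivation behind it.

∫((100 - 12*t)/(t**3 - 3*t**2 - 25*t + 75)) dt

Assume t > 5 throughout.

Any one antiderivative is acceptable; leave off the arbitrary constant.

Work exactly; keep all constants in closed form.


The answer is 2*log(t - 5) - 4*log(t - 3) + 2*log(t + 5).
Step 1. Decompose ∫((100 - 12*t)/(t**3 - 3*t**2 - 25*t + 75)) dt by partial fractions, (100 - 12*t)/(t**3 - 3*t**2 - 25*t + 75) = 2/(t + 5) - 4/(t - 3) + 2/(t - 5): now ∫(2/(t - 5)) dt + ∫(-4/(t - 3)) dt + ∫(2/(t + 5)) dt.
Step 2. Evaluate the standard form [assuming t > 5]: now 2*log(t - 5) + ∫(-4/(t - 3)) dt + ∫(2/(t + 5)) dt.
Step 3. Evaluate the standard form [assuming t > 3]: now 2*log(t - 5) - 4*log(t - 3) + ∫(2/(t + 5)) dt.
Step 4. Evaluate the standard form [assuming t > -5]: now 2*log(t - 5) - 4*log(t - 3) + 2*log(t + 5).
Answer: 2*log(t - 5) - 4*log(t - 3) + 2*log(t + 5).


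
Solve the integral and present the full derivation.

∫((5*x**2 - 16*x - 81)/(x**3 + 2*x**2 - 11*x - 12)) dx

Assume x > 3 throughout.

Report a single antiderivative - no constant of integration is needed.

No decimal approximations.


Step 1. Decompose ∫((5*x**2 - 16*x - 81)/(x**3 + 2*x**2 - 11*x - 12)) dx by partial fractions, (5*x**2 - 16*x - 81)/(x**3 + 2*x**2 - 11*x - 12) = 3/(x + 4) + 5/(x + 1) - 3/(x - 3): now ∫(-3/(x - 3)) dx + ∫(5/(x + 1)) dx + ∫(3/(x + 4)) dx.
Step 2. Evaluate the standard form [assuming x > 3]: now -3*log(x - 3) + ∫(5/(x + 1)) dx + ∫(3/(x + 4)) dx.
Step 3. Evaluate the standard form [assuming x > -4]: now -3*log(x - 3) + 3*log(x + 4) + ∫(5/(x + 1)) dx.
Step 4. Evaluate the standard form [assuming x > -1]: now -3*log(x - 3) + 5*log(x + 1) + 3*log(x + 4).
Answer: -3*log(x - 3) + 5*log(x + 1) + 3*log(x + 4).


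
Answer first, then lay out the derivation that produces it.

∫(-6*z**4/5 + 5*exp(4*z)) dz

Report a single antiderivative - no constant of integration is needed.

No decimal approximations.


The answer is -6*z**5/25 + 5*exp(4*z)/4.
Step 1. Rewrite: now ∫(-6*z**4/5) dz + ∫(5*exp(4*z)) dz.
Step 2. Evaluate the standard form: now 5*exp(4*z)/4 + ∫(-6*z**4/5) dz.
Step 3. Evaluate the standard form: now -6*z**5/25 + 5*exp(4*z)/4.
Answer: -6*z**5/25 + 5*exp(4*z)/4.


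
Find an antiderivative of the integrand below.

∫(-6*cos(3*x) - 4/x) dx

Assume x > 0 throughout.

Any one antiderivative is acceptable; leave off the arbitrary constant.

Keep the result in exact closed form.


Answer: -4*log(x) - 2*sin(3*x).


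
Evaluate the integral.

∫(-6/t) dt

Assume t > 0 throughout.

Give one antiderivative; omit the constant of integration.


Answer: -6*log(t).


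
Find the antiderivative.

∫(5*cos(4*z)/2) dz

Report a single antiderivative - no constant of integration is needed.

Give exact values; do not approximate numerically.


Answer: 5*sin(4*z)/8.


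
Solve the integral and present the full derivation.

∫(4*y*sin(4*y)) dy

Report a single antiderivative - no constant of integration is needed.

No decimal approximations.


Step 1. Integrate ∫(4*y*sin(4*y)) dy by parts with u = y, dv = (4*sin(4*y)) dy, so v = -cos(4*y): now -y*cos(4*y) + ∫(cos(4*y)) dy.
Step 2. Evaluate the standard form: now -y*cos(4*y) + sin(4*y)/4.
Answer: -y*cos(4*y) + sin(4*y)/4.


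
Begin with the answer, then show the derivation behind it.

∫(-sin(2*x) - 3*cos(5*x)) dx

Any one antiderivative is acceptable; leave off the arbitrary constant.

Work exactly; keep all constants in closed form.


The answer is -3*sin(5*x)/5 + cos(2*x)/2.
Step 1. Rewrite: now ∫(-sin(2*x)) dx + ∫(-3*cos(5*x)) dx.
Step 2. Evaluate the standard form: now cos(2*x)/2 + ∫(-3*cos(5*x)) dx.
Step 3. Evaluate the standard form: now -3*sin(5*x)/5 + cos(2*x)/2.
Answer: -3*sin(5*x)/5 + cos(2*x)/2.


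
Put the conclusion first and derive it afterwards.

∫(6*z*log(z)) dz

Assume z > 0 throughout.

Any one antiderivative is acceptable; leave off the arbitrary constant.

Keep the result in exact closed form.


The answer is 3*z**2*log(z) - 3*z**2/2.
Step 1. Integrate ∫(6*z*log(z)) dz by parts with u = log(z), dv = (6*z) dz, so v = 3*z**2 [assuming z > 0]: now 3*z**2*log(z) + ∫(-3*z) dz.
Step 2. Evaluate the standard form: now 3*z**2*log(z) - 3*z**2/2.
Answer: 3*z**2*log(z) - 3*z**2/2.


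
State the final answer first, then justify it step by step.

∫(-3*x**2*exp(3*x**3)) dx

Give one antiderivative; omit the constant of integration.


The answer is -exp(3*x**3)/3.
Step 1. Substitute u = x**3, turning ∫(-3*x**2*exp(3*x**3)) dx into ∫(-exp(3*u)) du: now ∫(-exp(3*u)) du.
Step 2. Evaluate the standard form: now -exp(3*u)/3.
Step 3. Substitute back u = x**3: now -exp(3*x**3)/3.
Answer: -exp(3*x**3)/3.


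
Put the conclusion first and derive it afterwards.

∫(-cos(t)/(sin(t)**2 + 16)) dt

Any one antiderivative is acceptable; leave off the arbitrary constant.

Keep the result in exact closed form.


The answer is -atan(sin(t)/4)/4.
Step 1. Substitute u = sin(t), turning ∫(-cos(t)/(sin(t)**2 + 16)) dt into ∫(-1/(u**2 + 16)) du: now ∫(-1/(u**2 + 16)) du.
Step 2. Evaluate the standard form: now -atan(u/4)/4.
Step 3. Substitute back u = sin(t): now -atan(sin(t)/4)/4.
Answer: -atan(sin(t)/4)/4.


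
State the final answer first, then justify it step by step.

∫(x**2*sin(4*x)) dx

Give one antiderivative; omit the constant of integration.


The answer is -x**2*cos(4*x)/4 + x*sin(4*x)/8 + cos(4*x)/32.
Step 1. Integrate ∫(x**2*sin(4*x)) dx by parts with u = x**2, dv = (sin(4*x)) dx, so v = -cos(4*x)/4: now -x**2*cos(4*x)/4 + ∫(x*cos(4*x)/2) dx.
Step 2. Integrate ∫(x*cos(4*x)/2) dx by parts with u = x, dv = (cos(4*x)/2) dx, so v = sin(4*x)/8: now -x**2*cos(4*x)/4 + x*sin(4*x)/8 + ∫(-sin(4*x)/8) dx.
Step 3. Evaluate the standard form: now -x**2*cos(4*x)/4 + x*sin(4*x)/8 + cos(4*x)/32.
Answer: -x**2*cos(4*x)/4 + x*sin(4*x)/8 + cos(4*x)/32.


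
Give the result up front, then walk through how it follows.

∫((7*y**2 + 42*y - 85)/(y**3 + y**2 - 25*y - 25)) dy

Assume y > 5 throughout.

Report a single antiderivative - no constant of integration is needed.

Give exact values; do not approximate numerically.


The answer is 5*log(y - 5) + 5*log(y + 1) - 3*log(y + 5).
Step 1. Decompose ∫((7*y**2 + 42*y - 85)/(y**3 + y**2 - 25*y - 25)) dy by partial fractions, (7*y**2 + 42*y - 85)/(y**3 + y**2 - 25*y - 25) = -3/(y + 5) + 5/(y + 1) + 5/(y - 5): now ∫(5/(y - 5)) dy + ∫(5/(y + 1)) dy + ∫(-3/(y + 5)) dy.
Step 2. Evaluate the standard form [assuming y > 5]: now 5*log(y - 5) + ∫(5/(y + 1)) dy + ∫(-3/(y + 5)) dy.
Step 3. Evaluate the standard form [assuming y > -5]: now 5*log(y - 5) - 3*log(y + 5) + ∫(5/(y + 1)) dy.
Step 4. Evaluate the standard form [assuming y > -1]: now 5*log(y - 5) + 5*log(y + 1) - 3*log(y + 5).
Answer: 5*log(y - 5) + 5*log(y + 1) - 3*log(y + 5).


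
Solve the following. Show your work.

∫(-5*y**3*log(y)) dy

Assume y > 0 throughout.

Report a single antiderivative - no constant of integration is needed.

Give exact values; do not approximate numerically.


Step 1. Integrate ∫(-5*y**3*log(y)) dy by parts with u = log(y), dv = (-5*y**3) dy, so v = -5*y**4/4 [assuming y > 0]: now -5*y**4*log(y)/4 + ∫(5*y**3/4) dy.
Step 2. Evaluate the standard form: now -5*y**4*log(y)/4 + 5*y**4/16.
Answer: -5*y**4*log(y)/4 + 5*y**4/16.


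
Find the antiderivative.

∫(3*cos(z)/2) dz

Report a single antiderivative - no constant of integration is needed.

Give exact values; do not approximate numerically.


Answer: 3*sin(z)/2.


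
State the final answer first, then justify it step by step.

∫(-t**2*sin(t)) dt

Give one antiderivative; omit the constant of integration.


The answer is t**2*cos(t) - 2*t*sin(t) - 2*cos(t).
Step 1. Integrate ∫(-t**2*sin(t)) dt by parts with u = t**2, dv = (-sin(t)) dt, so v = cos(t): now t**2*cos(t) + ∫(-2*t*cos(t)) dt.
Step 2. Integrate ∫(-2*t*cos(t)) dt by parts with u = t, dv = (-2*cos(t)) dt, so v = -2*sin(t): now t**2*cos(t) - 2*t*sin(t) + ∫(2*sin(t)) dt.
Step 3. Evaluate the standard form: now t**2*cos(t) - 2*t*sin(t) - 2*cos(t).
Answer: t**2*cos(t) - 2*t*sin(t) - 2*cos(t).


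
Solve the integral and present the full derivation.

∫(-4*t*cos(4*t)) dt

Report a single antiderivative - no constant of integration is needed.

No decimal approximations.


Step 1. Integrate ∫(-4*t*cos(4*t)) dt by parts with u = t, dv = (-4*cos(4*t)) dt, so v = -sin(4*t): now -t*sin(4*t) + ∫(sin(4*t)) dt.
Step 2. Evaluate the standard form: now -t*sin(4*t) - cos(4*t)/4.
Answer: -t*sin(4*t) - cos(4*t)/4.


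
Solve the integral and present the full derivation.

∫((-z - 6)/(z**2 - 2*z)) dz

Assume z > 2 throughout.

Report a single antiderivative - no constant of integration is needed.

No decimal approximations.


Step 1. Decompose ∫((-z - 6)/(z**2 - 2*z)) dz by partial fractions, (-z - 6)/(z**2 - 2*z) = -4/(z - 2) + 3/z: now ∫(3/z) dz + ∫(-4/(z - 2)) dz.
Step 2. Evaluate the standard form [assuming z > 0]: now 3*log(z) + ∫(-4/(z - 2)) dz.
Step 3. Evaluate the standard form [assuming z > 2]: now 3*log(z) - 4*log(z - 2).
Answer: 3*log(z) - 4*log(z - 2).


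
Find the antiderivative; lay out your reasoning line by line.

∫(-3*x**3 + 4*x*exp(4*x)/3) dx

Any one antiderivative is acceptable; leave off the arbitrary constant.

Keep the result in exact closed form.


Step 1. Rewrite: now ∫(-3*x**3) dx + ∫(4*x*exp(4*x)/3) dx.
Step 2. Evaluate the standard form: now -3*x**4/4 + ∫(4*x*exp(4*x)/3) dx.
Step 3. Integrate ∫(4*x*exp(4*x)/3) dx by parts with u = x, dv = (4*exp(4*x)/3) dx, so v = exp(4*x)/3: now -3*x**4/4 + x*exp(4*x)/3 + ∫(-exp(4*x)/3) dx.
Step 4. Evaluate the standard form: now -3*x**4/4 + x*exp(4*x)/3 - exp(4*x)/12.
Answer: -3*x**4/4 + x*exp(4*x)/3 - exp(4*x)/12.


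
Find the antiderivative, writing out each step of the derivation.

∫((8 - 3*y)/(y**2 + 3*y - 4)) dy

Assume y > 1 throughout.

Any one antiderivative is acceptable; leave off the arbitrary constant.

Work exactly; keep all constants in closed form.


Step 1. Decompose ∫((8 - 3*y)/(y**2 + 3*y - 4)) dy by partial fractions, (8 - 3*y)/(y**2 + 3*y - 4) = -4/(y + 4) + 1/(y - 1): now ∫(1/(y - 1)) dy + ∫(-4/(y + 4)) dy.
Step 2. Evaluate the standard form [assuming y > 1]: now log(y - 1) + ∫(-4/(y + 4)) dy.
Step 3. Evaluate the standard form [assuming y > -4]: now log(y - 1) - 4*log(y + 4).
Answer: log(y - 1) - 4*log(y + 4).


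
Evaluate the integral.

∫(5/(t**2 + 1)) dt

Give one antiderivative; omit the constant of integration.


Answer: 5*atan(t).


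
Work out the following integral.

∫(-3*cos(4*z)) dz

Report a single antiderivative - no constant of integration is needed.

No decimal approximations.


Answer: -3*sin(4*z)/4.


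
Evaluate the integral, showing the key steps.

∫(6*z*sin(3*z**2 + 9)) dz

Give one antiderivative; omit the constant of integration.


Step 1. Substitute u = z**2 + 3, turning ∫(6*z*sin(3*z**2 + 9)) dz into ∫(3*sin(3*u)) du: now ∫(3*sin(3*u)) du.
Step 2. Evaluate the standard form: now -cos(3*u).
Step 3. Substitute back u = z**2 + 3: now -cos(3*z**2 + 9).
Answer: -cos(3*z**2 + 9).


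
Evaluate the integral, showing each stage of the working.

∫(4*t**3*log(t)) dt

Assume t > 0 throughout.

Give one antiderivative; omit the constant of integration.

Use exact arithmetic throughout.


Step 1. Integrate ∫(4*t**3*log(t)) dt by parts with u = log(t), dv = (4*t**3) dt, so v = t**4 [assuming t > 0]: now t**4*log(t) + ∫(-t**3) dt.
Step 2. Evaluate the standard form: now t**4*log(t) - t**4/4.
Answer: t**4*log(t) - t**4/4.


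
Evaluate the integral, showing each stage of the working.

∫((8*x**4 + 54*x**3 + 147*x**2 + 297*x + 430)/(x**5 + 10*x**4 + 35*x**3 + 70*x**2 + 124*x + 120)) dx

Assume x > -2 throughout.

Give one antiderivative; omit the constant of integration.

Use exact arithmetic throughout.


Step 1. Decompose ∫((8*x**4 + 54*x**3 + 147*x**2 + 297*x + 430)/(x**5 + 10*x**4 + 35*x**3 + 70*x**2 + 124*x + 120)) dx by partial fractions, (8*x**4 + 54*x**3 + 147*x**2 + 297*x + 430)/(x**5 + 10*x**4 + 35*x**3 + 70*x**2 + 124*x + 120) = 3/(x**2 + 4) + 5/(x + 5) - 2/(x + 3) + 5/(x + 2): now ∫(5/(x + 2)) dx + ∫(-2/(x + 3)) dx + ∫(5/(x + 5)) dx + ∫(3/(x**2 + 4)) dx.
Step 2. Evaluate the standard form [assuming x > -5]: now 5*log(x + 5) + ∫(5/(x + 2)) dx + ∫(-2/(x + 3)) dx + ∫(3/(x**2 + 4)) dx.
Step 3. Evaluate the standard form [assuming x > -2]: now 5*log(x + 2) + 5*log(x + 5) + ∫(-2/(x + 3)) dx + ∫(3/(x**2 + 4)) dx.
Step 4. Evaluate the standard form [assuming x > -3]: now 5*log(x + 2) - 2*log(x + 3) + 5*log(x + 5) + ∫(3/(x**2 + 4)) dx.
Step 5. Evaluate the standard form: now 5*log(x + 2) - 2*log(x + 3) + 5*log(x + 5) + 3*atan(x/2)/2.
Answer: 5*log(x + 2) - 2*log(x + 3) + 5*log(x + 5) + 3*atan(x/2)/2.


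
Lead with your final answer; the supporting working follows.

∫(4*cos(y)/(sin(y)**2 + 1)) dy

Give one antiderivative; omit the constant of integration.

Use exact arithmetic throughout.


The answer is 4*atan(sin(y)).
Step 1. Substitute u = sin(y), turning ∫(4*cos(y)/(sin(y)**2 + 1)) dy into ∫(4/(u**2 + 1)) du: now ∫(4/(u**2 + 1)) du.
Step 2. Evaluate the standard form: now 4*atan(u).
Step 3. Substitute back u = sin(y): now 4*atan(sin(y)).
Answer: 4*atan(sin(y)).


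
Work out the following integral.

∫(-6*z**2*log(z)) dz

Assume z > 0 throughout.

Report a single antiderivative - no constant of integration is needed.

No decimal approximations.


Answer: -2*z**3*log(z) + 2*z**3/3.


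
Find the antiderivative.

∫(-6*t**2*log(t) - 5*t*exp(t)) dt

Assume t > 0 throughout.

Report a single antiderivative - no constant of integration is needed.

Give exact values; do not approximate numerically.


Answer: -2*t**3*log(t) + 2*t**3/3 - 5*t*exp(t) + 5*exp(t).


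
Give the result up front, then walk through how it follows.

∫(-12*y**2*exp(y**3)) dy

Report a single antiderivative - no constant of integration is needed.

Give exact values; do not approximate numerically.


The answer is -4*exp(y**3).
Step 1. Substitute u = y**3, turning ∫(-12*y**2*exp(y**3)) dy into ∫(-4*exp(u)) du: now ∫(-4*exp(u)) du.
Step 2. Evaluate the standard form: now -4*exp(u).
Step 3. Substitute back u = y**3: now -4*exp(y**3).
Answer: -4*exp(y**3).


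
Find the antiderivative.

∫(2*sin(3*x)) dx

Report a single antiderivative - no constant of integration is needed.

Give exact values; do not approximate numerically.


Answer: -2*cos(3*x)/3.


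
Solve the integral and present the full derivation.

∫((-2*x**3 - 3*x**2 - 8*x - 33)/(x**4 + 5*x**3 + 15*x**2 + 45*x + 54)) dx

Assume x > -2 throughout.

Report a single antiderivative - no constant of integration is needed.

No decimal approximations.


Step 1. Decompose ∫((-2*x**3 - 3*x**2 - 8*x - 33)/(x**4 + 5*x**3 + 15*x**2 + 45*x + 54)) dx by partial fractions, (-2*x**3 - 3*x**2 - 8*x - 33)/(x**4 + 5*x**3 + 15*x**2 + 45*x + 54) = 2/(x**2 + 9) - 1/(x + 3) - 1/(x + 2): now ∫(-1/(x + 2)) dx + ∫(-1/(x + 3)) dx + ∫(2/(x**2 + 9)) dx.
Step 2. Evaluate the standard form [assuming x > -2]: now -log(x + 2) + ∫(-1/(x + 3)) dx + ∫(2/(x**2 + 9)) dx.
Step 3. Evaluate the standard form [assuming x > -3]: now -log(x + 2) - log(x + 3) + ∫(2/(x**2 + 9)) dx.
Step 4. Evaluate the standard form: now -log(x + 2) - log(x + 3) + 2*atan(x/3)/3.
Answer: -log(x + 2) - log(x + 3) + 2*atan(x/3)/3.


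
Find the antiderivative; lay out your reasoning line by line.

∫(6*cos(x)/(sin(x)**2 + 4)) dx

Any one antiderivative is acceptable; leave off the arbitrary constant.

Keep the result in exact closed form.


Step 1. Substitute u = sin(x), turning ∫(6*cos(x)/(sin(x)**2 + 4)) dx into ∫(6/(u**2 + 4)) du: now ∫(6/(u**2 + 4)) du.
Step 2. Evaluate the standard form: now 3*atan(u/2).
Step 3. Substitute back u = sin(x): now 3*atan(sin(x)/2).
Answer: 3*atan(sin(x)/2).


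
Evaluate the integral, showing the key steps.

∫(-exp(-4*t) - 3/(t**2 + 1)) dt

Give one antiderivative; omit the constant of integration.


Step 1. Rewrite: now ∫(-3/(t**2 + 1)) dt + ∫(-exp(-4*t)) dt.
Step 2. Evaluate the standard form: now ∫(-3/(t**2 + 1)) dt + exp(-4*t)/4.
Step 3. Evaluate the standard form: now -3*atan(t) + exp(-4*t)/4.
Answer: -3*atan(t) + exp(-4*t)/4.


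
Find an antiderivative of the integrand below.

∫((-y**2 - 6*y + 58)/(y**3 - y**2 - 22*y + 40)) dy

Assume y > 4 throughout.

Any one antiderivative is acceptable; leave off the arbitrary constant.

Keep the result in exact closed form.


Answer: log(y - 4) - 3*log(y - 2) + log(y + 5).


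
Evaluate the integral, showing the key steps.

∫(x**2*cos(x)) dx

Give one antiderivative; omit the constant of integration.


Step 1. Integrate ∫(x**2*cos(x)) dx by parts with u = x**2, dv = (cos(x)) dx, so v = sin(x): now x**2*sin(x) + ∫(-2*x*sin(x)) dx.
Step 2. Integrate ∫(-2*x*sin(x)) dx by parts with u = x, dv = (-2*sin(x)) dx, so v = 2*cos(x): now x**2*sin(x) + 2*x*cos(x) + ∫(-2*cos(x)) dx.
Step 3. Evaluate the standard form: now x**2*sin(x) + 2*x*cos(x) - 2*sin(x).
Answer: x**2*sin(x) + 2*x*cos(x) - 2*sin(x).


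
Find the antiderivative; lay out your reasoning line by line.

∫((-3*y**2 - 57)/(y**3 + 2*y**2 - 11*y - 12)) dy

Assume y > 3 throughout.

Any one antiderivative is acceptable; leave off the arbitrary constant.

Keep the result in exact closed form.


Step 1. Decompose ∫((-3*y**2 - 57)/(y**3 + 2*y**2 - 11*y - 12)) dy by partial fractions, (-3*y**2 - 57)/(y**3 + 2*y**2 - 11*y - 12) = -5/(y + 4) + 5/(y + 1) - 3/(y - 3): now ∫(-3/(y - 3)) dy + ∫(5/(y + 1)) dy + ∫(-5/(y + 4)) dy.
Step 2. Evaluate the standard form [assuming y > -1]: now 5*log(y + 1) + ∫(-3/(y - 3)) dy + ∫(-5/(y + 4)) dy.
Step 3. Evaluate the standard form [assuming y > 3]: now -3*log(y - 3) + 5*log(y + 1) + ∫(-5/(y + 4)) dy.
Step 4. Evaluate the standard form [assuming y > -4]: now -3*log(y - 3) + 5*log(y + 1) - 5*log(y + 4).
Answer: -3*log(y - 3) + 5*log(y + 1) - 5*log(y + 4).


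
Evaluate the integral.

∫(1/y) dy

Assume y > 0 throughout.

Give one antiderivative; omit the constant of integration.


Answer: log(y).


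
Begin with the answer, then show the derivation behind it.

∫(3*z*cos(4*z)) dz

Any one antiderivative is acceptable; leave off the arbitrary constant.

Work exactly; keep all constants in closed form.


The answer is 3*z*sin(4*z)/4 + 3*cos(4*z)/16.
Step 1. Integrate ∫(3*z*cos(4*z)) dz by parts with u = z, dv = (3*cos(4*z)) dz, so v = 3*sin(4*z)/4: now 3*z*sin(4*z)/4 + ∫(-3*sin(4*z)/4) dz.
Step 2. Evaluate the standard form: now 3*z*sin(4*z)/4 + 3*cos(4*z)/16.
Answer: 3*z*sin(4*z)/4 + 3*cos(4*z)/16.


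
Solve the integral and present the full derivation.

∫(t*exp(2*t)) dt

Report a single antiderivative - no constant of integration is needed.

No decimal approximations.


Step 1. Integrate ∫(t*exp(2*t)) dt by parts with u = t, dv = (exp(2*t)) dt, so v = exp(2*t)/2: now t*exp(2*t)/2 + ∫(-exp(2*t)/2) dt.
Step 2. Evaluate the standard form: now t*exp(2*t)/2 - exp(2*t)/4.
Answer: t*exp(2*t)/2 - exp(2*t)/4.


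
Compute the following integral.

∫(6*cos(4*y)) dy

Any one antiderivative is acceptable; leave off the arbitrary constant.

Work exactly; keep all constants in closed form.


Answer: 3*sin(4*y)/2.


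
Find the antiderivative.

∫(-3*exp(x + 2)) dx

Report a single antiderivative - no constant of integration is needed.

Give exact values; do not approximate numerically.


Answer: -3*exp(x + 2).


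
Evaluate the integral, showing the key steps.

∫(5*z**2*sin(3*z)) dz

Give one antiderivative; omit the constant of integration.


Step 1. Integrate ∫(5*z**2*sin(3*z)) dz by parts with u = z**2, dv = (5*sin(3*z)) dz, so v = -5*cos(3*z)/3: now -5*z**2*cos(3*z)/3 + ∫(10*z*cos(3*z)/3) dz.
Step 2. Integrate ∫(10*z*cos(3*z)/3) dz by parts with u = z, dv = (10*cos(3*z)/3) dz, so v = 10*sin(3*z)/9: now -5*z**2*cos(3*z)/3 + 10*z*sin(3*z)/9 + ∫(-10*sin(3*z)/9) dz.
Step 3. Evaluate the standard form: now -5*z**2*cos(3*z)/3 + 10*z*sin(3*z)/9 + 10*cos(3*z)/27.
Answer: -5*z**2*cos(3*z)/3 + 10*z*sin(3*z)/9 + 10*cos(3*z)/27.


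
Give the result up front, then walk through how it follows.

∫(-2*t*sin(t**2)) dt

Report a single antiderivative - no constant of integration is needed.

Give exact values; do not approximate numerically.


The answer is cos(t**2).
Step 1. Substitute u = t**2, turning ∫(-2*t*sin(t**2)) dt into ∫(-sin(u)) du: now ∫(-sin(u)) du.
Step 2. Evaluate the standard form: now cos(u).
Step 3. Substitute back u = t**2: now cos(t**2).
Answer: cos(t**2).


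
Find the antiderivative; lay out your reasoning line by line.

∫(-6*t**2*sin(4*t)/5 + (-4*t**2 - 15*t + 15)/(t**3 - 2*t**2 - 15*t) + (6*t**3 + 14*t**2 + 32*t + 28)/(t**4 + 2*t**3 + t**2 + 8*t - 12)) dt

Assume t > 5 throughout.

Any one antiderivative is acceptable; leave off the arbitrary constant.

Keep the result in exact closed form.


Step 1. Rewrite: now ∫(-6*t**2*sin(4*t)/5) dt + ∫((-4*t**2 - 15*t + 15)/(t**3 - 2*t**2 - 15*t)) dt + ∫((6*t**3 + 14*t**2 + 32*t + 28)/(t**4 + 2*t**3 + t**2 + 8*t - 12)) dt.
Step 2. Decompose ∫((6*t**3 + 14*t**2 + 32*t + 28)/(t**4 + 2*t**3 + t**2 + 8*t - 12)) dt by partial fractions, (6*t**3 + 14*t**2 + 32*t + 28)/(t**4 + 2*t**3 + t**2 + 8*t - 12) = 4/(t**2 + 4) + 2/(t + 3) + 4/(t - 1): now ∫(-6*t**2*sin(4*t)/5) dt + ∫((-4*t**2 - 15*t + 15)/(t**3 - 2*t**2 - 15*t)) dt + ∫(4/(t - 1)) dt + ∫(2/(t + 3)) dt + ∫(4/(t**2 + 4)) dt.
Step 3. Evaluate the standard form [assuming t > 1]: now 4*log(t - 1) + ∫(-6*t**2*sin(4*t)/5) dt + ∫((-4*t**2 - 15*t + 15)/(t**3 - 2*t**2 - 15*t)) dt + ∫(2/(t + 3)) dt + ∫(4/(t**2 + 4)) dt.
Step 4. Evaluate the standard form [assuming t > -3]: now 4*log(t - 1) + 2*log(t + 3) + ∫(-6*t**2*sin(4*t)/5) dt + ∫((-4*t**2 - 15*t + 15)/(t**3 - 2*t**2 - 15*t)) dt + ∫(4/(t**2 + 4)) dt.
Step 5. Evaluate the standard form: now 4*log(t - 1) + 2*log(t + 3) + 2*atan(t/2) + ∫(-6*t**2*sin(4*t)/5) dt + ∫((-4*t**2 - 15*t + 15)/(t**3 - 2*t**2 - 15*t)) dt.
Step 6. Decompose ∫((-4*t**2 - 15*t + 15)/(t**3 - 2*t**2 - 15*t)) dt by partial fractions, (-4*t**2 - 15*t + 15)/(t**3 - 2*t**2 - 15*t) = 1/(t + 3) - 4/(t - 5) - 1/t: now 4*log(t - 1) + 2*log(t + 3) + 2*atan(t/2) + ∫(-1/t) dt + ∫(-6*t**2*sin(4*t)/5) dt + ∫(-4/(t - 5)) dt + ∫(1/(t + 3)) dt.
Step 7. Evaluate the standard form [assuming t > 0]: now -log(t) + 4*log(t - 1) + 2*log(t + 3) + 2*atan(t/2) + ∫(-6*t**2*sin(4*t)/5) dt + ∫(-4/(t - 5)) dt + ∫(1/(t + 3)) dt.
Step 8. Evaluate the standard form [assuming t > 5]: now -log(t) - 4*log(t - 5) + 4*log(t - 1) + 2*log(t + 3) + 2*atan(t/2) + ∫(-6*t**2*sin(4*t)/5) dt + ∫(1/(t + 3)) dt.
Step 9. Evaluate the standard form [assuming t > -3]: now -log(t) - 4*log(t - 5) + 4*log(t - 1) + 3*log(t + 3) + 2*atan(t/2) + ∫(-6*t**2*sin(4*t)/5) dt.
Step 10. Integrate ∫(-6*t**2*sin(4*t)/5) dt by parts with u = t**2, dv = (-6*sin(4*t)/5) dt, so v = 3*cos(4*t)/10: now 3*t**2*cos(4*t)/10 - log(t) - 4*log(t - 5) + 4*log(t - 1) + 3*log(t + 3) + 2*atan(t/2) + ∫(-3*t*cos(4*t)/5) dt.
Step 11. Integrate ∫(-3*t*cos(4*t)/5) dt by parts with u = t, dv = (-3*cos(4*t)/5) dt, so v = -3*sin(4*t)/20: now 3*t**2*cos(4*t)/10 - 3*t*sin(4*t)/20 - log(t) - 4*log(t - 5) + 4*log(t - 1) + 3*log(t + 3) + 2*atan(t/2) + ∫(3*sin(4*t)/20) dt.
Step 12. Evaluate the standard form: now 3*t**2*cos(4*t)/10 - 3*t*sin(4*t)/20 - log(t) - 4*log(t - 5) + 4*log(t - 1) + 3*log(t + 3) - 3*cos(4*t)/80 + 2*atan(t/2).
Answer: 3*t**2*cos(4*t)/10 - 3*t*sin(4*t)/20 - log(t) - 4*log(t - 5) + 4*log(t - 1) + 3*log(t + 3) - 3*cos(4*t)/80 + 2*atan(t/2).


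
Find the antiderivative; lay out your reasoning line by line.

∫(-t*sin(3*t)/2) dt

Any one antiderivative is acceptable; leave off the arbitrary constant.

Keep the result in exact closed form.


Step 1. Integrate ∫(-t*sin(3*t)/2) dt by parts with u = t, dv = (-sin(3*t)/2) dt, so v = cos(3*t)/6: now t*cos(3*t)/6 + ∫(-cos(3*t)/6) dt.
Step 2. Evaluate the standard form: now t*cos(3*t)/6 - sin(3*t)/18.
Answer: t*cos(3*t)/6 - sin(3*t)/18.


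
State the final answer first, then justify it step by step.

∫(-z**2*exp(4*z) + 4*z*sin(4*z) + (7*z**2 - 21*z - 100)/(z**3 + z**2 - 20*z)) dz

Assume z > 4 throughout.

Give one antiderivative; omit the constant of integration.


The answer is -z**2*exp(4*z)/4 + z*exp(4*z)/8 - z*cos(4*z) - exp(4*z)/32 + 5*log(z) - 2*log(z - 4) + 4*log(z + 5) + sin(4*z)/4.
Step 1. Rewrite: now ∫(4*z*sin(4*z)) dz + ∫(-z**2*exp(4*z)) dz + ∫((7*z**2 - 21*z - 100)/(z**3 + z**2 - 20*z)) dz.
Step 2. Decompose ∫((7*z**2 - 21*z - 100)/(z**3 + z**2 - 20*z)) dz by partial fractions, (7*z**2 - 21*z - 100)/(z**3 + z**2 - 20*z) = 4/(z + 5) - 2/(z - 4) + 5/z: now ∫(5/z) dz + ∫(4*z*sin(4*z)) dz + ∫(-z**2*exp(4*z)) dz + ∫(-2/(z - 4)) dz + ∫(4/(z + 5)) dz.
Step 3. Evaluate the standard form [assuming z > 0]: now 5*log(z) + ∫(4*z*sin(4*z)) dz + ∫(-z**2*exp(4*z)) dz + ∫(-2/(z - 4)) dz + ∫(4/(z + 5)) dz.
Step 4. Evaluate the standard form [assuming z > -5]: now 5*log(z) + 4*log(z + 5) + ∫(4*z*sin(4*z)) dz + ∫(-z**2*exp(4*z)) dz + ∫(-2/(z - 4)) dz.
Step 5. Evaluate the standard form [assuming z > 4]: now 5*log(z) - 2*log(z - 4) + 4*log(z + 5) + ∫(4*z*sin(4*z)) dz + ∫(-z**2*exp(4*z)) dz.
Step 6. Integrate ∫(-z**2*exp(4*z)) dz by parts with u = z**2, dv = (-exp(4*z)) dz, so v = -exp(4*z)/4: now -z**2*exp(4*z)/4 + 5*log(z) - 2*log(z - 4) + 4*log(z + 5) + ∫(z*exp(4*z)/2) dz + ∫(4*z*sin(4*z)) dz.
Step 7. Integrate ∫(z*exp(4*z)/2) dz by parts with u = z, dv = (exp(4*z)/2) dz, so v = exp(4*z)/8: now -z**2*exp(4*z)/4 + z*exp(4*z)/8 + 5*log(z) - 2*log(z - 4) + 4*log(z + 5) + ∫(4*z*sin(4*z)) dz + ∫(-exp(4*z)/8) dz.
Step 8. Evaluate the standard form: now -z**2*exp(4*z)/4 + z*exp(4*z)/8 - exp(4*z)/32 + 5*log(z) - 2*log(z - 4) + 4*log(z + 5) + ∫(4*z*sin(4*z)) dz.
Step 9. Integrate ∫(4*z*sin(4*z)) dz by parts with u = z, dv = (4*sin(4*z)) dz, so v = -cos(4*z): now -z**2*exp(4*z)/4 + z*exp(4*z)/8 - z*cos(4*z) - exp(4*z)/32 + 5*log(z) - 2*log(z - 4) + 4*log(z + 5) + ∫(cos(4*z)) dz.
Step 10. Evaluate the standard form: now -z**2*exp(4*z)/4 + z*exp(4*z)/8 - z*cos(4*z) - exp(4*z)/32 + 5*log(z) - 2*log(z - 4) + 4*log(z + 5) + sin(4*z)/4.
Answer: -z**2*exp(4*z)/4 + z*exp(4*z)/8 - z*cos(4*z) - exp(4*z)/32 + 5*log(z) - 2*log(z - 4) + 4*log(z + 5) + sin(4*z)/4.


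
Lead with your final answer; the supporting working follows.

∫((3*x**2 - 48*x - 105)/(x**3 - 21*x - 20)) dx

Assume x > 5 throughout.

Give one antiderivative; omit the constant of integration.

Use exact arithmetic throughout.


The answer is -5*log(x - 5) + 3*log(x + 1) + 5*log(x + 4).
Step 1. Decompose ∫((3*x**2 - 48*x - 105)/(x**3 - 21*x - 20)) dx by partial fractions, (3*x**2 - 48*x - 105)/(x**3 - 21*x - 20) = 5/(x + 4) + 3/(x + 1) - 5/(x - 5): now ∫(-5/(x - 5)) dx + ∫(3/(x + 1)) dx + ∫(5/(x + 4)) dx.
Step 2. Evaluate the standard form [assuming x > 5]: now -5*log(x - 5) + ∫(3/(x + 1)) dx + ∫(5/(x + 4)) dx.
Step 3. Evaluate the standard form [assuming x > -4]: now -5*log(x - 5) + 5*log(x + 4) + ∫(3/(x + 1)) dx.
Step 4. Evaluate the standard form [assuming x > -1]: now -5*log(x - 5) + 3*log(x + 1) + 5*log(x + 4).
Answer: -5*log(x - 5) + 3*log(x + 1) + 5*log(x + 4).


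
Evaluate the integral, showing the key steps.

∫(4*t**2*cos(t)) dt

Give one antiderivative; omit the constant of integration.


Step 1. Integrate ∫(4*t**2*cos(t)) dt by parts with u = t**2, dv = (4*cos(t)) dt, so v = 4*sin(t): now 4*t**2*sin(t) + ∫(-8*t*sin(t)) dt.
Step 2. Integrate ∫(-8*t*sin(t)) dt by parts with u = t, dv = (-8*sin(t)) dt, so v = 8*cos(t): now 4*t**2*sin(t) + 8*t*cos(t) + ∫(-8*cos(t)) dt.
Step 3. Evaluate the standard form: now 4*t**2*sin(t) + 8*t*cos(t) - 8*sin(t).
Answer: 4*t**2*sin(t) + 8*t*cos(t) - 8*sin(t).


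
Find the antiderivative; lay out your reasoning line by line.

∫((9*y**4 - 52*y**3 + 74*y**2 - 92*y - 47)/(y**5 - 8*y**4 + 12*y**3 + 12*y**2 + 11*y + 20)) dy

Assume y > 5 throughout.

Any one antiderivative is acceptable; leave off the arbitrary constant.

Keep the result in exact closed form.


Step 1. Decompose ∫((9*y**4 - 52*y**3 + 74*y**2 - 92*y - 47)/(y**5 - 8*y**4 + 12*y**3 + 12*y**2 + 11*y + 20)) dy by partial fractions, (9*y**4 - 52*y**3 + 74*y**2 - 92*y - 47)/(y**5 - 8*y**4 + 12*y**3 + 12*y**2 + 11*y + 20) = -4/(y**2 + 1) + 3/(y + 1) + 3/(y - 4) + 3/(y - 5): now ∫(3/(y - 5)) dy + ∫(3/(y - 4)) dy + ∫(3/(y + 1)) dy + ∫(-4/(y**2 + 1)) dy.
Step 2. Evaluate the standard form [assuming y > 5]: now 3*log(y - 5) + ∫(3/(y - 4)) dy + ∫(3/(y + 1)) dy + ∫(-4/(y**2 + 1)) dy.
Step 3. Evaluate the standard form [assuming y > 4]: now 3*log(y - 5) + 3*log(y - 4) + ∫(3/(y + 1)) dy + ∫(-4/(y**2 + 1)) dy.
Step 4. Evaluate the standard form [assuming y > -1]: now 3*log(y - 5) + 3*log(y - 4) + 3*log(y + 1) + ∫(-4/(y**2 + 1)) dy.
Step 5. Evaluate the standard form: now 3*log(y - 5) + 3*log(y - 4) + 3*log(y + 1) - 4*atan(y).
Answer: 3*log(y - 5) + 3*log(y - 4) + 3*log(y + 1) - 4*atan(y).
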